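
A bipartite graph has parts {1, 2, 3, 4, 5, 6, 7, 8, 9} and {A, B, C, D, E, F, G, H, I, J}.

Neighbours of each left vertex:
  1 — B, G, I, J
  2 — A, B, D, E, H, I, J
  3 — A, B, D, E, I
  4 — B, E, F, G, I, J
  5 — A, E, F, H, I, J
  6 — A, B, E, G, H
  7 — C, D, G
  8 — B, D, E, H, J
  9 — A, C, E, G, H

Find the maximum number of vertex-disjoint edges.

For example, pair 1-I, 2-H, 3-D, 4-B, 5-J, 6-A, 7-C, 8-E, 9-G.
All 9 left vertices are matched, so no larger matching exists.

9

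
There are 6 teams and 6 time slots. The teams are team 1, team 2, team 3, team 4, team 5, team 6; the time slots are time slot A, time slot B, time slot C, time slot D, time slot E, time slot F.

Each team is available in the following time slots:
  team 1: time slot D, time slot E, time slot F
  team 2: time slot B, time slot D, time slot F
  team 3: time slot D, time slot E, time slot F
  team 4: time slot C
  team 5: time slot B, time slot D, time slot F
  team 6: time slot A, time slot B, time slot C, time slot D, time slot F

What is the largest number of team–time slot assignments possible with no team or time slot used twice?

One maximum matching: team 1–time slot E, team 2–time slot B, team 3–time slot D, team 4–time slot C, team 5–time slot F, team 6–time slot A.
This saturates every team, so 6 is the maximum.

6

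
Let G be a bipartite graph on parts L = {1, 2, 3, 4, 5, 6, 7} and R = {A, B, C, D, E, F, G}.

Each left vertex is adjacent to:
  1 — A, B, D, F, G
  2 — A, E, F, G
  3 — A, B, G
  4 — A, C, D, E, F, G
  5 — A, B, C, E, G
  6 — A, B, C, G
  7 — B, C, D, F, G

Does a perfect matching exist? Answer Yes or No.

Yes

For example, pair 1–D, 2–F, 3–B, 4–E, 5–A, 6–C, 7–G.
Every left vertex is matched, so this is a perfect matching.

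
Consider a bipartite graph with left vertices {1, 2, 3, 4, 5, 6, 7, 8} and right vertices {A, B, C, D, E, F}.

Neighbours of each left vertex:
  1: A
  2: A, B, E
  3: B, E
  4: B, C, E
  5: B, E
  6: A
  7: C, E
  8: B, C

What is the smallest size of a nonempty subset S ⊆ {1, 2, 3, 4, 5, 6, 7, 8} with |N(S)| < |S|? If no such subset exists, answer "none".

Take S = {1, 6}. Its neighbourhood is {A}, so |N(S)| = 1 < |S| = 2.
No single vertex violates Hall's condition since each has at least one neighbour, so 2 is the minimum.

2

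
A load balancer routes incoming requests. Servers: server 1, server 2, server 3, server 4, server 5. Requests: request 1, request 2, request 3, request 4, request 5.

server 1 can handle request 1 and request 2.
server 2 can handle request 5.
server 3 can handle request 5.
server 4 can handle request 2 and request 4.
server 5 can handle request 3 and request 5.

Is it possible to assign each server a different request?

No

The set {server 2, server 3} has only 1 neighbour ({request 5}), so by Hall's theorem at most 4 of the 5 servers can be matched.
Hence no matching covers every server.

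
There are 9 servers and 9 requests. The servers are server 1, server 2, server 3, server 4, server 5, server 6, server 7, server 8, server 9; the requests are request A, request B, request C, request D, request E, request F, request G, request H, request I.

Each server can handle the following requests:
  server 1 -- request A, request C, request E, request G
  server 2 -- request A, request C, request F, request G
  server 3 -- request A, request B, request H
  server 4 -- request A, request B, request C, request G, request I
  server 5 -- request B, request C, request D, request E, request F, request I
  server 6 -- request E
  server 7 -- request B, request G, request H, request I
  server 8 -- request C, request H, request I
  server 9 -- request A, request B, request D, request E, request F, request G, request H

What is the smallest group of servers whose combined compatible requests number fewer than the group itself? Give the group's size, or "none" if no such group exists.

A matching saturating every server exists, for instance server 1→request A, server 2→request F, server 3→request B, server 4→request G, server 5→request D, server 6→request E, server 7→request I, server 8→request C, server 9→request H.
By Hall's marriage theorem, this means |N(S)| ≥ |S| for every subset S, so no violating subset exists.

none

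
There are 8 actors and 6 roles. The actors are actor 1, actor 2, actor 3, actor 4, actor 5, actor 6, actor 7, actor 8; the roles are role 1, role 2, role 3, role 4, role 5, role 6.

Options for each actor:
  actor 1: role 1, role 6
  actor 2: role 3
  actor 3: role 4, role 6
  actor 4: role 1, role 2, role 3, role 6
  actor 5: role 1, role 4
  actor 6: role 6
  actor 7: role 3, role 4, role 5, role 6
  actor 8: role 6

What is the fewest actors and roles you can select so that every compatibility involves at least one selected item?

6

{actor 2, actor 4, actor 7, role 1, role 4, role 6} is a vertex cover of size 6: every edge has an endpoint in this set.
No smaller cover exists because actor 1–role 6, actor 2–role 3, actor 3–role 4, actor 4–role 2, actor 5–role 1, actor 7–role 5 is a matching of size 6, and a cover must include an endpoint of each of these disjoint edges (König's theorem).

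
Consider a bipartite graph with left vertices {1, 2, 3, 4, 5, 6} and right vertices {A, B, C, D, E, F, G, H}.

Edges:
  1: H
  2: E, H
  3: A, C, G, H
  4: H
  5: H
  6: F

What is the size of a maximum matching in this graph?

A valid assignment of size 4: 1→H, 2→E, 3→C, 6→F.
The set {1, 4, 5} has only 1 neighbour ({H}), so by Hall's theorem at most 4 of the 6 left vertices can be matched.

4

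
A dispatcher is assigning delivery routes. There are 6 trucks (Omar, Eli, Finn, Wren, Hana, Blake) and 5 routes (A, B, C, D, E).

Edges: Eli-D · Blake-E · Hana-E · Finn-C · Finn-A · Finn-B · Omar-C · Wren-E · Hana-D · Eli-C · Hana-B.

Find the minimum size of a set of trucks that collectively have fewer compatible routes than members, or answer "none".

2

Take S = {Wren, Blake}. Its neighbourhood is {E}, so |N(S)| = 1 < |S| = 2.
No single vertex violates Hall's condition since each has at least one neighbour, so 2 is the minimum.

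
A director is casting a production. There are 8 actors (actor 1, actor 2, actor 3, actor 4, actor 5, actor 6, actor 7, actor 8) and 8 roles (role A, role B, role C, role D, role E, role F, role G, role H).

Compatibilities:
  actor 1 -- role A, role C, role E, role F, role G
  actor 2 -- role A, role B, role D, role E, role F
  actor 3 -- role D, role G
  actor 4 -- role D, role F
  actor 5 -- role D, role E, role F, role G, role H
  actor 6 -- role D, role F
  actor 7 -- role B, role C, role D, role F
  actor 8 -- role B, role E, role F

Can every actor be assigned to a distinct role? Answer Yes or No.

Yes

For example, pair actor 1-role C, actor 2-role A, actor 3-role G, actor 4-role F, actor 5-role H, actor 6-role D, actor 7-role B, actor 8-role E.
All 8 actors are covered.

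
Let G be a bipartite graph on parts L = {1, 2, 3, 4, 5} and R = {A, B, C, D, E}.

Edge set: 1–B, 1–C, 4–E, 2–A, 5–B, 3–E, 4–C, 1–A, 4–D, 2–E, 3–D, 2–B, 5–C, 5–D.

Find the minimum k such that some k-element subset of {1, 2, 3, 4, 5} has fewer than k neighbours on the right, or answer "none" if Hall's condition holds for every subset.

A matching saturating every left vertex exists, for instance 1→A, 2→E, 3→D, 4→C, 5→B.
By Hall's marriage theorem, this means |N(S)| ≥ |S| for every subset S, so no violating subset exists.

none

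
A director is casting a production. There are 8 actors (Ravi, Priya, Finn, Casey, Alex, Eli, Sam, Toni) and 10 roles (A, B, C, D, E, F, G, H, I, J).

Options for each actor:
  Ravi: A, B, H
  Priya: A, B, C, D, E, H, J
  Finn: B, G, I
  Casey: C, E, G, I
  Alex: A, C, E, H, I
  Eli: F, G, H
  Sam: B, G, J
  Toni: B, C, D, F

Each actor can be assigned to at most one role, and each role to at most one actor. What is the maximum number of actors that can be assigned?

One maximum matching: Ravi–H, Priya–A, Finn–G, Casey–C, Alex–E, Eli–F, Sam–J, Toni–B.
This saturates every actor, so 8 is the maximum.

8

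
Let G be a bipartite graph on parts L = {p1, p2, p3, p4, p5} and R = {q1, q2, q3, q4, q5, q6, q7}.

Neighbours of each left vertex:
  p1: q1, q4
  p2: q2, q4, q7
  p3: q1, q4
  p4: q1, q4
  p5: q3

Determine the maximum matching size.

4

For example, pair p1→q1, p2→q2, p3→q4, p5→q3.
The set {p1, p3, p4} has only 2 neighbours ({q1, q4}), so by Hall's theorem at most 4 of the 5 left vertices can be matched.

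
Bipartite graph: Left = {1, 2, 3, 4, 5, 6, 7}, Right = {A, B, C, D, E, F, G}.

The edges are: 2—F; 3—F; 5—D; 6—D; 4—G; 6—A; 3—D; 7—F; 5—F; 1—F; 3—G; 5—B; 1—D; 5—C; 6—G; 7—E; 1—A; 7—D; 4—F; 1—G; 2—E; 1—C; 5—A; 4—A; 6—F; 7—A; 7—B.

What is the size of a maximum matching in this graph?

For example, pair 1-C, 2-E, 3-D, 4-G, 5-B, 6-F, 7-A.
All 7 left vertices are matched, so no larger matching exists.

7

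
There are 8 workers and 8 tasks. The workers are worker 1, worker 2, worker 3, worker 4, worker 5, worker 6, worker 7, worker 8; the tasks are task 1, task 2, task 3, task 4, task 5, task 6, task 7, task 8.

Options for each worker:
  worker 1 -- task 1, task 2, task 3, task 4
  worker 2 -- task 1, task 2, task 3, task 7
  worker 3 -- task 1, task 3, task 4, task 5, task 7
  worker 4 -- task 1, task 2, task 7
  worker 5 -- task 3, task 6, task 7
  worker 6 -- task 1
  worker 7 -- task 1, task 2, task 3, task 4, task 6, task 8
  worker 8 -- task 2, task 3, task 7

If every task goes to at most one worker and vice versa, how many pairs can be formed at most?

8

For example, pair worker 1→task 4, worker 2→task 3, worker 3→task 5, worker 4→task 7, worker 5→task 6, worker 6→task 1, worker 7→task 8, worker 8→task 2.
All 8 workers are matched, so no larger matching exists.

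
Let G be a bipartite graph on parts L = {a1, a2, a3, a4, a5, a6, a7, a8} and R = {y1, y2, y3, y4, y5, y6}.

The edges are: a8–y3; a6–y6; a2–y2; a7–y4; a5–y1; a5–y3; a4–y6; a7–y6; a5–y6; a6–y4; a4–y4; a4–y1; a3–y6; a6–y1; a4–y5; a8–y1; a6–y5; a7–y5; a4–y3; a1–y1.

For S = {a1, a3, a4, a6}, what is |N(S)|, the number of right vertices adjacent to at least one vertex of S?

5

The union of neighbours of {a1, a3, a4, a6} is {y1, y3, y4, y5, y6}, which has 5 elements.
Since |N(S)| = 5 ≥ |S| = 4, Hall's condition holds for this subset.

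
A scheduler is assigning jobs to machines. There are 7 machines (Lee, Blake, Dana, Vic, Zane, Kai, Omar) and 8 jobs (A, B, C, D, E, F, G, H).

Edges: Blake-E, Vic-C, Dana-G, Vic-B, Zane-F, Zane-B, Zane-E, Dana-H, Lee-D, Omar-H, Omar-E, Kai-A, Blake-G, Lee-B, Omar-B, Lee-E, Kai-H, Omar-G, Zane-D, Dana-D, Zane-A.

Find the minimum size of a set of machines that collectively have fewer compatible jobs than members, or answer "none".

A matching saturating every machine exists, for instance Lee→E, Blake→G, Dana→D, Vic→C, Zane→A, Kai→H, Omar→B.
By Hall's marriage theorem, this means |N(S)| ≥ |S| for every subset S, so no violating subset exists.

none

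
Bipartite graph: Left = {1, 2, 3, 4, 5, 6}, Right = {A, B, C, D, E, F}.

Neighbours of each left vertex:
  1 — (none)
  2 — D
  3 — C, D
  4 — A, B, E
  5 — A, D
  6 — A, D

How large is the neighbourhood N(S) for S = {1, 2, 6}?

The union of neighbours of {1, 2, 6} is {A, D}, which has 2 elements.
Since |N(S)| = 2 < |S| = 3, Hall's condition fails for this subset.

2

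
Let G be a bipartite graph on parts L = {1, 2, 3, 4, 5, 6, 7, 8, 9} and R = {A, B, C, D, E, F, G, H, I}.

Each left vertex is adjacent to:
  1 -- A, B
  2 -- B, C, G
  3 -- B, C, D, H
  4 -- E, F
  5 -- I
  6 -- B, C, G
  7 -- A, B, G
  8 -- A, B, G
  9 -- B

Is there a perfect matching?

No

The set {1, 2, 6, 7, 8, 9} has only 4 neighbours ({A, B, C, G}), so by Hall's theorem at most 7 of the 9 left vertices can be matched.
Hence no matching covers every left vertex.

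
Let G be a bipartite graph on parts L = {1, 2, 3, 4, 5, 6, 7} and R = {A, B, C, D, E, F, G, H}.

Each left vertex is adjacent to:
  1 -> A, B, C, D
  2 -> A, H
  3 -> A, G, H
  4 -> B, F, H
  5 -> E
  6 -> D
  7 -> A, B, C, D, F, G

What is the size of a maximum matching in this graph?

7

For example, pair 1-C, 2-A, 3-H, 4-B, 5-E, 6-D, 7-G.
All 7 left vertices are matched, so no larger matching exists.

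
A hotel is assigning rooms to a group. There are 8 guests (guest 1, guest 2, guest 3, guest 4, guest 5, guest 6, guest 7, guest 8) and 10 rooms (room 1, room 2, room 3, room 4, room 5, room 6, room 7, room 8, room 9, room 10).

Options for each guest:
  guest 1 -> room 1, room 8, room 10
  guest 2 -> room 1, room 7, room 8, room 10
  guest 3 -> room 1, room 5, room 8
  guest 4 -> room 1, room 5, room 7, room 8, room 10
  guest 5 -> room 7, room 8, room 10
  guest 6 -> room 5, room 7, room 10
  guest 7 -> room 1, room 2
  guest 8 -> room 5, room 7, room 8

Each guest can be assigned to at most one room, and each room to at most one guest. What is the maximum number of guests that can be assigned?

For example, pair guest 1-room 8, guest 2-room 10, guest 3-room 1, guest 4-room 5, guest 5-room 7, guest 7-room 2.
The set {guest 1, guest 2, guest 3, guest 4, guest 5, guest 6, guest 8} has only 5 neighbours ({room 1, room 10, room 5, room 7, room 8}), so by Hall's theorem at most 6 of the 8 guests can be matched.

6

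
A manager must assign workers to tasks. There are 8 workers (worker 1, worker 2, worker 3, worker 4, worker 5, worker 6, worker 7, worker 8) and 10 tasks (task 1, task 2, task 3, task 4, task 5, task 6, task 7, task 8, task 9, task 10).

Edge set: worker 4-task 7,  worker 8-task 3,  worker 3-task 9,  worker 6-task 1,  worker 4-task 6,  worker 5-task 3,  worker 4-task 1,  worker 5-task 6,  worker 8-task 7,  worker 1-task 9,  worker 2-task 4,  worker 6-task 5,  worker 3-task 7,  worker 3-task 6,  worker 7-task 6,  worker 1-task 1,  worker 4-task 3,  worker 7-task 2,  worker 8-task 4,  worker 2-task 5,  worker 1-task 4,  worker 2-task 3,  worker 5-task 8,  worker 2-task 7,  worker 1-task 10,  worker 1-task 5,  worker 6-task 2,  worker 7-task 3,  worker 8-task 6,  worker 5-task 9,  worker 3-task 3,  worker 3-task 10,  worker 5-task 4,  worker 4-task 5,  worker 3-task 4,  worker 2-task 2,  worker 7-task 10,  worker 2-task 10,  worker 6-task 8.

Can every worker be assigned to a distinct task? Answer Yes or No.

Yes

One maximum matching: worker 1–task 4, worker 2–task 5, worker 3–task 10, worker 4–task 1, worker 5–task 8, worker 6–task 2, worker 7–task 6, worker 8–task 7.
All 8 workers are covered.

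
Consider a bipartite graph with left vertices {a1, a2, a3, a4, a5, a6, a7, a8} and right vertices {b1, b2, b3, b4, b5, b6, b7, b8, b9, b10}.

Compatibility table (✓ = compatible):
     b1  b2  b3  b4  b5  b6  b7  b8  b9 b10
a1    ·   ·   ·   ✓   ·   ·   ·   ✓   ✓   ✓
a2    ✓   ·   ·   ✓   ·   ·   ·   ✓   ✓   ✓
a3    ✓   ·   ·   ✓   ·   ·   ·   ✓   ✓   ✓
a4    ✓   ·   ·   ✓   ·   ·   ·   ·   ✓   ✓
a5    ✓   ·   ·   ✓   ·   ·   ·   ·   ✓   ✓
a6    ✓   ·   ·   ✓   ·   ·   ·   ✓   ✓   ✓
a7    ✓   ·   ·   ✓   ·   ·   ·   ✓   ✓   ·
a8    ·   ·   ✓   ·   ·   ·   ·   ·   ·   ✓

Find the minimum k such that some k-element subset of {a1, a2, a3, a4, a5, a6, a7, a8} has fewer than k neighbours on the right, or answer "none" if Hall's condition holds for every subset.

Take S = {a1, a2, a3, a4, a5, a6}. Its neighbourhood is {b1, b4, b8, b9, b10}, so |N(S)| = 5 < |S| = 6.
Every subset of size less than 6 has at least as many neighbours as members, so 6 is the minimum.

6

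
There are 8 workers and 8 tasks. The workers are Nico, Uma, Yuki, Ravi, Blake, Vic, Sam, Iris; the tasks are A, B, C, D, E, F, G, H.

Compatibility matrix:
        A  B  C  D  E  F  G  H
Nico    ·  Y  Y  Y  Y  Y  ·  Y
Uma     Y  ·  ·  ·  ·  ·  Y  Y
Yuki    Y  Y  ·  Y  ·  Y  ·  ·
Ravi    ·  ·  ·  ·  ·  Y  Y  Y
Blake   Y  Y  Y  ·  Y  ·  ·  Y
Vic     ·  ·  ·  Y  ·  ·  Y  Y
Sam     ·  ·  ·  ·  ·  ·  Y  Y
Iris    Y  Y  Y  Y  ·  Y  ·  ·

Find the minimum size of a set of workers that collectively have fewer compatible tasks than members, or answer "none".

none

A matching saturating every worker exists, for instance Nico→C, Uma→H, Yuki→B, Ravi→F, Blake→E, Vic→D, Sam→G, Iris→A.
By Hall's marriage theorem, this means |N(S)| ≥ |S| for every subset S, so no violating subset exists.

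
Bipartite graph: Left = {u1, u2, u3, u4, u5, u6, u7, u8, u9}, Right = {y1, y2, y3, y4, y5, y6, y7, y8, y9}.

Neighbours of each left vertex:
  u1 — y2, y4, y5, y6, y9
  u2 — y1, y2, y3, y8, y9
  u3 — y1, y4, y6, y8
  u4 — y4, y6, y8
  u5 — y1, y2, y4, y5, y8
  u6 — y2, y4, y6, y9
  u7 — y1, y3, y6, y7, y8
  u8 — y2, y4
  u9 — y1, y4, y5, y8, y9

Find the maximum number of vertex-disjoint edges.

One maximum matching: u1–y5, u2–y3, u3–y6, u4–y8, u5–y1, u6–y2, u7–y7, u8–y4, u9–y9.
This saturates every left vertex, so 9 is the maximum.

9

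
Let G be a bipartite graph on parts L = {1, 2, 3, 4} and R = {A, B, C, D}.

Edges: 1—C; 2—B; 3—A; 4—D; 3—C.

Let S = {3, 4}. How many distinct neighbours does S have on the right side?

The union of neighbours of {3, 4} is {A, C, D}, which has 3 elements.
Since |N(S)| = 3 ≥ |S| = 2, Hall's condition holds for this subset.

3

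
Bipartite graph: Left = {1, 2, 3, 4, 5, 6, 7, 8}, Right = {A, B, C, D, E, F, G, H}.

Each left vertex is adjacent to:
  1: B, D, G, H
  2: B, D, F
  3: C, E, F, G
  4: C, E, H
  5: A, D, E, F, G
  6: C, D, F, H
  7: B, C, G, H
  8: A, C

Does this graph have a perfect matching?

One maximum matching: 1→D, 2→B, 3→E, 4→H, 5→A, 6→F, 7→G, 8→C.
All 8 left vertices are covered.

Yes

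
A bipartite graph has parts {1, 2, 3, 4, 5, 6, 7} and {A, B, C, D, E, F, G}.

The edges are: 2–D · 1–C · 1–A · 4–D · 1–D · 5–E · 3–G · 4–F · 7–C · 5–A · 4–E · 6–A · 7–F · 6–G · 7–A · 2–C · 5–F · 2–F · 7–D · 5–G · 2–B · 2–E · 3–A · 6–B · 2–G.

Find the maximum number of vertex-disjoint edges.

For example, pair 1-C, 2-G, 3-A, 4-D, 5-E, 6-B, 7-F.
All 7 left vertices are matched, so no larger matching exists.

7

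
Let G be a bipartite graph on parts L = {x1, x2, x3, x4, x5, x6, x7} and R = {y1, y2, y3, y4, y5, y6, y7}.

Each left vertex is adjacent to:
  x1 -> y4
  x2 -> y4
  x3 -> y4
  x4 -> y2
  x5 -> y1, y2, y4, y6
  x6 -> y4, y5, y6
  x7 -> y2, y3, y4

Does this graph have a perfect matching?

No

The set {x1, x2, x3} has only 1 neighbour ({y4}), so by Hall's theorem at most 5 of the 7 left vertices can be matched.
Hence no matching covers every left vertex.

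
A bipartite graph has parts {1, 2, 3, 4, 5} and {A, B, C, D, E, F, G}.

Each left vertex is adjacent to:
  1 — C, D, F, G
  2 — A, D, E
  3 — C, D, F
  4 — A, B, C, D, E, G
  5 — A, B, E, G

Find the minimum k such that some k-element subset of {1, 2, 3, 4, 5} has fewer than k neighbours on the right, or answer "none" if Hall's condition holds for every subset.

none

A matching saturating every left vertex exists, for instance 1→C, 2→E, 3→F, 4→G, 5→B.
By Hall's marriage theorem, this means |N(S)| ≥ |S| for every subset S, so no violating subset exists.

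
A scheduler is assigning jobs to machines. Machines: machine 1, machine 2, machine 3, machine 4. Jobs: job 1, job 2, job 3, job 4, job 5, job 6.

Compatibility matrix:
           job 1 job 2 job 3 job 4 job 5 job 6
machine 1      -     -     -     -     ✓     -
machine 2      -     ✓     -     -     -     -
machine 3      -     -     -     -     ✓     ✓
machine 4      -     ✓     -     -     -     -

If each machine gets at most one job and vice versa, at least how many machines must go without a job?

1

A valid assignment of size 3: machine 1–job 5, machine 2–job 2, machine 3–job 6.
The set {machine 2, machine 4} has only 1 neighbour ({job 2}), so by Hall's theorem at most 3 of the 4 machines can be matched.
That matches 3 of the 4, leaving 1 unmatched; no matching can do better.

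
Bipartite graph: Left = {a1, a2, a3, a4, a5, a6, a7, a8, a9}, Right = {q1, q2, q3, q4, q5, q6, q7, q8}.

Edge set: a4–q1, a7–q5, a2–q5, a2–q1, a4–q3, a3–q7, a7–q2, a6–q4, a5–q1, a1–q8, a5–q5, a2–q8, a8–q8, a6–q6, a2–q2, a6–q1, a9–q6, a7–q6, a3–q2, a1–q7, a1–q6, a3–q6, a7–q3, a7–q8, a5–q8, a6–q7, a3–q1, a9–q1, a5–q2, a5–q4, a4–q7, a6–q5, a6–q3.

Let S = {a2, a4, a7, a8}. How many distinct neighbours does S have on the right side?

The union of neighbours of {a2, a4, a7, a8} is {q1, q2, q3, q5, q6, q7, q8}, which has 7 elements.
Since |N(S)| = 7 ≥ |S| = 4, Hall's condition holds for this subset.

7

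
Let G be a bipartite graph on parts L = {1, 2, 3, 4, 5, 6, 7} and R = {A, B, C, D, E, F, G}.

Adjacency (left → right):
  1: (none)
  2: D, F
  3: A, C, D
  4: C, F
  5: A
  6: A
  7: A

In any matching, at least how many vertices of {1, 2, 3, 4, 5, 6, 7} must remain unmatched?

For example, pair 2-D, 3-C, 4-F, 5-A.
The set {1, 5, 6, 7} has only 1 neighbour ({A}), so by Hall's theorem at most 4 of the 7 left vertices can be matched.
That matches 4 of the 7, leaving 3 unmatched; no matching can do better.

3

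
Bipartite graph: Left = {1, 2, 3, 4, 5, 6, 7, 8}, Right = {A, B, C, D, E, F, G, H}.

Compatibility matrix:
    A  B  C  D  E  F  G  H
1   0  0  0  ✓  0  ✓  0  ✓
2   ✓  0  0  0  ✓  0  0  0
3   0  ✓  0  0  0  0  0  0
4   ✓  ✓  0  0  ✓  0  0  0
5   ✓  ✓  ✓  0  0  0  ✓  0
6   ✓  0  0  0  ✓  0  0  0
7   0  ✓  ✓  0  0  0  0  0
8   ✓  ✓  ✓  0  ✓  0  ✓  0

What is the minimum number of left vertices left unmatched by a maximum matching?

2

For example, pair 1–F, 2–A, 3–B, 4–E, 5–G, 7–C.
The set {2, 3, 4, 5, 6, 7, 8} has only 5 neighbours ({A, B, C, E, G}), so by Hall's theorem at most 6 of the 8 left vertices can be matched.
That matches 6 of the 8, leaving 2 unmatched; no matching can do better.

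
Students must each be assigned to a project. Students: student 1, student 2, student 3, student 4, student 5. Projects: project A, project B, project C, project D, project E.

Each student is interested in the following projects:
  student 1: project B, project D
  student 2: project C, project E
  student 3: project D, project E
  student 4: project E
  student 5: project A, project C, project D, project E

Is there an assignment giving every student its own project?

For example, pair student 1-project B, student 2-project C, student 3-project D, student 4-project E, student 5-project A.
All 5 students are covered.

Yes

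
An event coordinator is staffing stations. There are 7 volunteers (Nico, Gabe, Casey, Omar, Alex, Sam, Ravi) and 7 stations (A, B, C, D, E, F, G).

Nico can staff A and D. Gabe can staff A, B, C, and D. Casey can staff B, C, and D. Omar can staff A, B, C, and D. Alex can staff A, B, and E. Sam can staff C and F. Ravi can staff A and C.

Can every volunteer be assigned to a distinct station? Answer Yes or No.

No

The set {Nico, Gabe, Casey, Omar, Ravi} has only 4 neighbours ({A, B, C, D}), so by Hall's theorem at most 6 of the 7 volunteers can be matched.
Hence no matching covers every volunteer.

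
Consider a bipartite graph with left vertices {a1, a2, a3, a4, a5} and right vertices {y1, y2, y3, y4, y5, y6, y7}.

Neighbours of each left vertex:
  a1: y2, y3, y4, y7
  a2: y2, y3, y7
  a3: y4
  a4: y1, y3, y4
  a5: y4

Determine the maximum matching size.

For example, pair a1→y7, a2→y2, a3→y4, a4→y3.
The set {a3, a5} has only 1 neighbour ({y4}), so by Hall's theorem at most 4 of the 5 left vertices can be matched.

4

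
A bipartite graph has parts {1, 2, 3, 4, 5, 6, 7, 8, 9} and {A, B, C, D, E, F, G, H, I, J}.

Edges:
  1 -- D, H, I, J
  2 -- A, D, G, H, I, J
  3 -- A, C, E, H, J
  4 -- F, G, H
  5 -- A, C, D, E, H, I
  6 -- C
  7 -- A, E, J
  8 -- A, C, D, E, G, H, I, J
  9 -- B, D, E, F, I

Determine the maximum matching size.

9

For example, pair 1–I, 2–A, 3–H, 4–F, 5–D, 6–C, 7–J, 8–G, 9–E.
All 9 left vertices are matched, so no larger matching exists.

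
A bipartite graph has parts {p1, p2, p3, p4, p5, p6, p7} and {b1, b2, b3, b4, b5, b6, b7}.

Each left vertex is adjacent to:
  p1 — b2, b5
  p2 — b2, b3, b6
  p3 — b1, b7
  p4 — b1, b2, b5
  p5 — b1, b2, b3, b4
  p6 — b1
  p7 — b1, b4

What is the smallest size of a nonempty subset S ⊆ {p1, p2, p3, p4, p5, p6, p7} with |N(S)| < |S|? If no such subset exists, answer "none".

A matching saturating every left vertex exists, for instance p1→b2, p2→b6, p3→b7, p4→b5, p5→b3, p6→b1, p7→b4.
By Hall's marriage theorem, this means |N(S)| ≥ |S| for every subset S, so no violating subset exists.

none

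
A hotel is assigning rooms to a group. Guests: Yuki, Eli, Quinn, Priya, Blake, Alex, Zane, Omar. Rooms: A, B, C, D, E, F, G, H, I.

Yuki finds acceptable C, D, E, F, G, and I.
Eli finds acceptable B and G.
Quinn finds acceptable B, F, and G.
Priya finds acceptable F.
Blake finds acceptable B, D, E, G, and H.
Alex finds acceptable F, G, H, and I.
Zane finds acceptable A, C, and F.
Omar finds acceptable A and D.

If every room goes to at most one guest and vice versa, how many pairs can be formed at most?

8

One maximum matching: Yuki→E, Eli→G, Quinn→B, Priya→F, Blake→H, Alex→I, Zane→C, Omar→D.
All 8 guests are matched, so no larger matching exists.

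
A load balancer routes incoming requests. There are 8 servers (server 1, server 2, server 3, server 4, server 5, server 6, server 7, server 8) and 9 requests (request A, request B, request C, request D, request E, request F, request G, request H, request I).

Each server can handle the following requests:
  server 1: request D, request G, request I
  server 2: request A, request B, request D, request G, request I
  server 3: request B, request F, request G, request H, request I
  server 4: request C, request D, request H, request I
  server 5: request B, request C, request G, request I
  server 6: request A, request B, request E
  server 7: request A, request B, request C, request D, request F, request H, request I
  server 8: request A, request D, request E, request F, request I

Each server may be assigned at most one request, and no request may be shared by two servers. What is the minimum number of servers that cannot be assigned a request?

A valid assignment of size 8: server 1→request D, server 2→request I, server 3→request F, server 4→request C, server 5→request G, server 6→request A, server 7→request H, server 8→request E.
All 8 servers are matched, so no larger matching exists.
That matches 8 of the 8, leaving 0 unmatched; no matching can do better.

0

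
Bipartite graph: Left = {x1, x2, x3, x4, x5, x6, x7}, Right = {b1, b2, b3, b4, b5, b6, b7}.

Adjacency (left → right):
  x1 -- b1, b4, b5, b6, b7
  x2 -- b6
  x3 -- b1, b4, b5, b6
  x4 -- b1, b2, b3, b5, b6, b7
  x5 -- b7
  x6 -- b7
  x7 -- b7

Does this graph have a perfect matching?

No

The set {x5, x6, x7} has only 1 neighbour ({b7}), so by Hall's theorem at most 5 of the 7 left vertices can be matched.
Hence no matching covers every left vertex.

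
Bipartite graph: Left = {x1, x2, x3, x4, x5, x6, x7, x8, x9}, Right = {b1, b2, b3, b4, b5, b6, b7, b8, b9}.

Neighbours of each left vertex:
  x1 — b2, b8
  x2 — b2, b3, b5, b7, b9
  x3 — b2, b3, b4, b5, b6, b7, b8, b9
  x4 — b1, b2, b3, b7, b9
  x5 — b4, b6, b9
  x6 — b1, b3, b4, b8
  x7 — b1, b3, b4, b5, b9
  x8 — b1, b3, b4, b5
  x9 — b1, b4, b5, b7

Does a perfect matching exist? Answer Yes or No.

A valid assignment of size 9: x1→b8, x2→b2, x3→b9, x4→b7, x5→b6, x6→b3, x7→b1, x8→b4, x9→b5.
All 9 left vertices are covered.

Yes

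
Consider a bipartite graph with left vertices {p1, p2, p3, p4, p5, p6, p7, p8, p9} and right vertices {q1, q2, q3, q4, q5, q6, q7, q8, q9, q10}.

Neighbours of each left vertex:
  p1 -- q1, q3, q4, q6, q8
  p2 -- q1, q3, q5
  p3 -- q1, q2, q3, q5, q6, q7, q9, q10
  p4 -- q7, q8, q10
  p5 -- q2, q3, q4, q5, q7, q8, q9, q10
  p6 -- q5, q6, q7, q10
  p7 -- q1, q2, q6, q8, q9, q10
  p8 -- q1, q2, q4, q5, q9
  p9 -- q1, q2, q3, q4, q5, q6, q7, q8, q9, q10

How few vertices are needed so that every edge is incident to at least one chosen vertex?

The 9 edges p1–q6, p2–q3, p3–q7, p4–q10, p5–q8, p6–q5, p7–q1, p8–q4, p9–q9 form a matching, so any vertex cover needs at least 9 vertices (one per matched edge).
Conversely {p1, p2, p3, p4, p5, p6, p7, p8, p9} meets every edge and has exactly 9 vertices, so 9 is optimal.

9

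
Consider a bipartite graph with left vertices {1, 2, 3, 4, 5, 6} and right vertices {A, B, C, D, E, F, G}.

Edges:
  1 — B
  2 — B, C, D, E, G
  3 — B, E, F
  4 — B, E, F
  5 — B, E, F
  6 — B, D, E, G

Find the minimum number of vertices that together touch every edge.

A maximum matching has 5 edges (e.g. 1–B, 2–G, 3–F, 4–E, 6–D).
By König's theorem the minimum vertex cover has the same size. One such cover is {2, 6, B, E, F}.

5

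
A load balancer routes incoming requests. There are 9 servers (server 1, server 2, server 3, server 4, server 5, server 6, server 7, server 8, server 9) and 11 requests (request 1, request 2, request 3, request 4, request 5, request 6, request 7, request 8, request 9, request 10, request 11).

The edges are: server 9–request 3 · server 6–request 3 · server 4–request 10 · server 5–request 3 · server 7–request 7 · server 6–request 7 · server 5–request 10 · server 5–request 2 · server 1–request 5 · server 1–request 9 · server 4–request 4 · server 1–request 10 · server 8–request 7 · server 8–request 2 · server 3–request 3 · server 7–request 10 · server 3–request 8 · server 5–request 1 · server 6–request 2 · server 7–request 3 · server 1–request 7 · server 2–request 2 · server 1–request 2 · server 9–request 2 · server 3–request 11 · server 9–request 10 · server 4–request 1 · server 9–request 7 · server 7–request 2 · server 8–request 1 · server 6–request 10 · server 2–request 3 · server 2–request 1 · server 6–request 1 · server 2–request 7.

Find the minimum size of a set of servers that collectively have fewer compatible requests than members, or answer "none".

Take S = {server 2, server 5, server 6, server 7, server 8, server 9}. Its neighbourhood is {request 1, request 2, request 3, request 7, request 10}, so |N(S)| = 5 < |S| = 6.
Every subset of size less than 6 has at least as many neighbours as members, so 6 is the minimum.

6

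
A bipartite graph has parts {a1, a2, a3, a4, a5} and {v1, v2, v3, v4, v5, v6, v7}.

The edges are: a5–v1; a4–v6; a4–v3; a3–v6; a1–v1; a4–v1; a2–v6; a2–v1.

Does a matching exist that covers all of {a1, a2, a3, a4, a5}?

No

The set {a1, a2, a3, a5} has only 2 neighbours ({v1, v6}), so by Hall's theorem at most 3 of the 5 left vertices can be matched.
Hence no matching covers every left vertex.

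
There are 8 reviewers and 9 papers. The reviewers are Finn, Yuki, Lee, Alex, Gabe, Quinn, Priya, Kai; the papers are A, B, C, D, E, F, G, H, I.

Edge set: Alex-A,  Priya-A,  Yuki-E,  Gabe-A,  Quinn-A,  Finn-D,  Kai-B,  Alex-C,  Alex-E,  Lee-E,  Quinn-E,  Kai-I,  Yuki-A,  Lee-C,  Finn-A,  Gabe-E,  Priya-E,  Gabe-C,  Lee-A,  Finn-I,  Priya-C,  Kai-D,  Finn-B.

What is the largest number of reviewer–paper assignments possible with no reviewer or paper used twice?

5

One maximum matching: Finn→I, Yuki→A, Lee→C, Alex→E, Kai→B.
The set {Yuki, Lee, Alex, Gabe, Quinn, Priya} has only 3 neighbours ({A, C, E}), so by Hall's theorem at most 5 of the 8 reviewers can be matched.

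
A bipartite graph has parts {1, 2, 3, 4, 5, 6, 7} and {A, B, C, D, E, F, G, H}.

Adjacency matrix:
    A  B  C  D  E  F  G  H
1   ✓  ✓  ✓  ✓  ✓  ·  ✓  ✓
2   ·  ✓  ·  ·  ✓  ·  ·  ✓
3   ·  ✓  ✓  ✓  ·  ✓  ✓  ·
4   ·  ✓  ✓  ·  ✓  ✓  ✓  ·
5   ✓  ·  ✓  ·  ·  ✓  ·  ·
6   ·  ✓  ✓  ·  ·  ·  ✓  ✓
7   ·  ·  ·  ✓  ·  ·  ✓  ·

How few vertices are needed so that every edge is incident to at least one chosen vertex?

A maximum matching has 7 edges (e.g. 1–A, 2–H, 3–B, 4–E, 5–F, 6–C, 7–G).
By König's theorem the minimum vertex cover has the same size. One such cover is {1, 2, 3, 4, 5, 6, 7}.

7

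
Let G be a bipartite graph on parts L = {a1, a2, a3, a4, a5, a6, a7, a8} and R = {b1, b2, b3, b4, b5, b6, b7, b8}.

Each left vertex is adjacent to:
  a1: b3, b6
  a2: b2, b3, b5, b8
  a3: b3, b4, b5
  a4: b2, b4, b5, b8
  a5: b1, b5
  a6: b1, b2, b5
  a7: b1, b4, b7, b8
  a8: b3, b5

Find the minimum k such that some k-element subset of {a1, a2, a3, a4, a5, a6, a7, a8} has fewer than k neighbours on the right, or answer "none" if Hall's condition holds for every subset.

none

A matching saturating every left vertex exists, for instance a1→b6, a2→b8, a3→b4, a4→b5, a5→b1, a6→b2, a7→b7, a8→b3.
By Hall's marriage theorem, this means |N(S)| ≥ |S| for every subset S, so no violating subset exists.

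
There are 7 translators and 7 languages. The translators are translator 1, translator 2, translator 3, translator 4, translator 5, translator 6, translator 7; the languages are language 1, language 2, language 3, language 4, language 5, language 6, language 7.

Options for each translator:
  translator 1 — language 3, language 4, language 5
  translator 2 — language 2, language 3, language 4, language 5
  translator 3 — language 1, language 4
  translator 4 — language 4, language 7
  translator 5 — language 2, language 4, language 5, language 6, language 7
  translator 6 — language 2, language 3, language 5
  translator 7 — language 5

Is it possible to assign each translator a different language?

Yes

One maximum matching: translator 1-language 4, translator 2-language 3, translator 3-language 1, translator 4-language 7, translator 5-language 6, translator 6-language 2, translator 7-language 5.
Every translator is matched, so this is a perfect matching.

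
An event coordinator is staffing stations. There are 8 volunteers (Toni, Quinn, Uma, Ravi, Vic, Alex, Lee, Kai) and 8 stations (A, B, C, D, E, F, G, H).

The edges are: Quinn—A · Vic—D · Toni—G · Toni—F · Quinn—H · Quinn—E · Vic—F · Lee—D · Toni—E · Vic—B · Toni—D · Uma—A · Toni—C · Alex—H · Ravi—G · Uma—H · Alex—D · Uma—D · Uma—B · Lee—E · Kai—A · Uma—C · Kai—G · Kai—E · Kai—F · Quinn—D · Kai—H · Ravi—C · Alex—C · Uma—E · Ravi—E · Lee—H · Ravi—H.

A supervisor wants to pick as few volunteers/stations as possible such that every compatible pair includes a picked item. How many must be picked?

The 8 edges Toni–E, Quinn–A, Uma–B, Ravi–H, Vic–F, Alex–C, Lee–D, Kai–G form a matching, so any vertex cover needs at least 8 vertices (one per matched edge).
Conversely {Toni, Quinn, Uma, Ravi, Vic, Alex, Lee, Kai} meets every edge and has exactly 8 vertices, so 8 is optimal.

8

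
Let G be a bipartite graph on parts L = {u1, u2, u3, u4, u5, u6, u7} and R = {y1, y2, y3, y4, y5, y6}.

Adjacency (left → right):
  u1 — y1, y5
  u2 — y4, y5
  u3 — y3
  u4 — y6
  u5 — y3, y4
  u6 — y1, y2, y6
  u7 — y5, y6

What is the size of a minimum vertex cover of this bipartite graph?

6

The 6 edges u1–y1, u2–y5, u3–y3, u4–y6, u5–y4, u6–y2 form a matching, so any vertex cover needs at least 6 vertices (one per matched edge).
Conversely {u1, u6, y3, y4, y5, y6} meets every edge and has exactly 6 vertices, so 6 is optimal.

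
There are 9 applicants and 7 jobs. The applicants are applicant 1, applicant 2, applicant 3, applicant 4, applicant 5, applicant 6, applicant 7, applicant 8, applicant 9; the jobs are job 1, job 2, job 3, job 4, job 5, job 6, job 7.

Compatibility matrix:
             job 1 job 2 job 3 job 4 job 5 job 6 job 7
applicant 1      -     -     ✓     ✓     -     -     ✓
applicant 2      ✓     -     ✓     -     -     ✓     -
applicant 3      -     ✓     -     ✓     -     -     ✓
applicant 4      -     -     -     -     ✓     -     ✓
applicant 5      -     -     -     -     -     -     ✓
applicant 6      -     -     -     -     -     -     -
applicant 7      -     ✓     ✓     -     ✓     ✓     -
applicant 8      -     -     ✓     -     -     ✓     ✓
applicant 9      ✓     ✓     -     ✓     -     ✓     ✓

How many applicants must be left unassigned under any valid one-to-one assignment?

A valid assignment of size 7: applicant 1–job 4, applicant 2–job 1, applicant 3–job 2, applicant 4–job 5, applicant 5–job 7, applicant 7–job 6, applicant 8–job 3.
The set {applicant 1, applicant 2, applicant 3, applicant 4, applicant 5, applicant 6, applicant 7, applicant 8, applicant 9} has only 7 neighbours ({job 1, job 2, job 3, job 4, job 5, job 6, job 7}), so by Hall's theorem at most 7 of the 9 applicants can be matched.
That matches 7 of the 9, leaving 2 unmatched; no matching can do better.

2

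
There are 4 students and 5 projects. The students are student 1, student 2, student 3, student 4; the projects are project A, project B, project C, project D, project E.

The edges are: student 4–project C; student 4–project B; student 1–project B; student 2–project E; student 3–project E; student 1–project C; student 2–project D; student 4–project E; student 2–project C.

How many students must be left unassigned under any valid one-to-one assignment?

0

For example, pair student 1–project B, student 2–project D, student 3–project E, student 4–project C.
All 4 students are matched, so no larger matching exists.
That matches 4 of the 4, leaving 0 unmatched; no matching can do better.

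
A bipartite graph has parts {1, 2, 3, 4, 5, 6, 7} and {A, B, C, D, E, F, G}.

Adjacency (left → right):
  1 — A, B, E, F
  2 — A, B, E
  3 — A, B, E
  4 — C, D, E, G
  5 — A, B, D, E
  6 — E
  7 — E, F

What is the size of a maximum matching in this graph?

One maximum matching: 1-F, 2-B, 3-A, 4-C, 5-D, 6-E.
The set {1, 2, 3, 6, 7} has only 4 neighbours ({A, B, E, F}), so by Hall's theorem at most 6 of the 7 left vertices can be matched.

6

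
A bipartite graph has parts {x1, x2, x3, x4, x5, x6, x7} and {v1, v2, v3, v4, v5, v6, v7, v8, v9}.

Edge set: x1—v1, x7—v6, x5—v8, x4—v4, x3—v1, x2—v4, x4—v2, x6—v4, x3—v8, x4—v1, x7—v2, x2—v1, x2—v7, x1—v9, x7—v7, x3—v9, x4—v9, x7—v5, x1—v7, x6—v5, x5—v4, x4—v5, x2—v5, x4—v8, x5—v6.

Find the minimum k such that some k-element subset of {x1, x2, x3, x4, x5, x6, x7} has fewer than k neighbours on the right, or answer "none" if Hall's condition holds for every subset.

none

A matching saturating every left vertex exists, for instance x1→v7, x2→v4, x3→v9, x4→v1, x5→v6, x6→v5, x7→v2.
By Hall's marriage theorem, this means |N(S)| ≥ |S| for every subset S, so no violating subset exists.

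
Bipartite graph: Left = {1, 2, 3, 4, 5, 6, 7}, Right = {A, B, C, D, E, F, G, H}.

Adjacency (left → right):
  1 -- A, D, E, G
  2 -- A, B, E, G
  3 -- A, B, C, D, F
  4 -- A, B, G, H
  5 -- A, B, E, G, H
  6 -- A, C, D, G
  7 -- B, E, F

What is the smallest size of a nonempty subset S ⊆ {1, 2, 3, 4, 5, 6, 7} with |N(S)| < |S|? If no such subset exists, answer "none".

none

A matching saturating every left vertex exists, for instance 1→D, 2→E, 3→A, 4→H, 5→G, 6→C, 7→B.
By Hall's marriage theorem, this means |N(S)| ≥ |S| for every subset S, so no violating subset exists.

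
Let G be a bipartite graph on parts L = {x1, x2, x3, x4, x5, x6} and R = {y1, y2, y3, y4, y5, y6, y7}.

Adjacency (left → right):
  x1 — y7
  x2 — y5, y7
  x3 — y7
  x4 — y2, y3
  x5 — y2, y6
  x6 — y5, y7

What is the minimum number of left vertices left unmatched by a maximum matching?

2

A valid assignment of size 4: x1→y7, x2→y5, x4→y3, x5→y2.
The set {x1, x2, x3, x6} has only 2 neighbours ({y5, y7}), so by Hall's theorem at most 4 of the 6 left vertices can be matched.
That matches 4 of the 6, leaving 2 unmatched; no matching can do better.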